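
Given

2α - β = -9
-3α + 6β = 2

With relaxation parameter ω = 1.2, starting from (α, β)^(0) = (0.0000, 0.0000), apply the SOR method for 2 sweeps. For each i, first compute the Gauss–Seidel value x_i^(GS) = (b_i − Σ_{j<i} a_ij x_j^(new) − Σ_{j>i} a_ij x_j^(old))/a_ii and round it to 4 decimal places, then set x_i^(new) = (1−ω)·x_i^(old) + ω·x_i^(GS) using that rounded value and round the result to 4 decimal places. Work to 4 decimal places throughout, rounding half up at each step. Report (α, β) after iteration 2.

(-6.0240, -2.6464)

Iteration 1:
  α: GS value = (-9 - (-1)·0.0000) / (2) = -4.5000;  α ← (1−ω)·0.0000 + ω·-4.5000 = -5.4000
  β: GS value = (2 - (-3)·-5.4000) / (6) = -2.3667;  β ← (1−ω)·0.0000 + ω·-2.3667 = -2.8400
Iteration 2:
  α: GS value = (-9 - (-1)·-2.8400) / (2) = -5.9200;  α ← (1−ω)·-5.4000 + ω·-5.9200 = -6.0240
  β: GS value = (2 - (-3)·-6.0240) / (6) = -2.6787;  β ← (1−ω)·-2.8400 + ω·-2.6787 = -2.6464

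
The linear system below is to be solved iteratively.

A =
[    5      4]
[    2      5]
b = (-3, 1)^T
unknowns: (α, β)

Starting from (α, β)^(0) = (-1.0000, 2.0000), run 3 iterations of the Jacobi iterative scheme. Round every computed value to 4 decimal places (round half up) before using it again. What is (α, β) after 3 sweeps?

(-1.4640, 0.6320)

Iteration 1:
  α = (-3 - (4)·2.0000) / (5) = -2.2000
  β = (1 - (2)·-1.0000) / (5) = 0.6000
Iteration 2:
  α = (-3 - (4)·0.6000) / (5) = -1.0800
  β = (1 - (2)·-2.2000) / (5) = 1.0800
Iteration 3:
  α = (-3 - (4)·1.0800) / (5) = -1.4640
  β = (1 - (2)·-1.0800) / (5) = 0.6320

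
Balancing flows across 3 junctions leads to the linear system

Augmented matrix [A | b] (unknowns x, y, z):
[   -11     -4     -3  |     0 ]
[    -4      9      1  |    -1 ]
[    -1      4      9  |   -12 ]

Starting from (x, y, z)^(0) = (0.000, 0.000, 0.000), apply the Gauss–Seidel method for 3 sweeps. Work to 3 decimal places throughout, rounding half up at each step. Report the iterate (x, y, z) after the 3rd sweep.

Iteration 1:
  x = (0 - (-4)·0.000 - (-3)·0.000) / (-11) = 0.000
  y = (-1 - (-4)·0.000 - (1)·0.000) / (9) = -0.111
  z = (-12 - (-1)·0.000 - (4)·-0.111) / (9) = -1.284
Iteration 2:
  x = (0 - (-4)·-0.111 - (-3)·-1.284) / (-11) = 0.391
  y = (-1 - (-4)·0.391 - (1)·-1.284) / (9) = 0.205
  z = (-12 - (-1)·0.391 - (4)·0.205) / (9) = -1.381
Iteration 3:
  x = (0 - (-4)·0.205 - (-3)·-1.381) / (-11) = 0.302
  y = (-1 - (-4)·0.302 - (1)·-1.381) / (9) = 0.177
  z = (-12 - (-1)·0.302 - (4)·0.177) / (9) = -1.378

(0.302, 0.177, -1.378)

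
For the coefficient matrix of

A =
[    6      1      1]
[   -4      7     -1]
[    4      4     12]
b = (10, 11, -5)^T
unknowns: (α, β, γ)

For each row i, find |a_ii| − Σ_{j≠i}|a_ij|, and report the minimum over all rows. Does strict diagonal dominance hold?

row 1: |6| − (1+1) = 4
row 2: |7| − (4+1) = 2
row 3: |12| − (4+4) = 4
minimum over rows = 2 → strictly diagonally dominant (convergence guaranteed)

2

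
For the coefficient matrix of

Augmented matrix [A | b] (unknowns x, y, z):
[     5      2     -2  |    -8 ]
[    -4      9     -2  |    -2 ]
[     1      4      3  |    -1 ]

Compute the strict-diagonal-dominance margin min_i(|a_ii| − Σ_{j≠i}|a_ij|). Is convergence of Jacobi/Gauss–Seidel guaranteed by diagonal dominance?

-2

row 1: |5| − (2+2) = 1
row 2: |9| − (4+2) = 3
row 3: |3| − (1+4) = -2
minimum over rows = -2 → not strictly diagonally dominant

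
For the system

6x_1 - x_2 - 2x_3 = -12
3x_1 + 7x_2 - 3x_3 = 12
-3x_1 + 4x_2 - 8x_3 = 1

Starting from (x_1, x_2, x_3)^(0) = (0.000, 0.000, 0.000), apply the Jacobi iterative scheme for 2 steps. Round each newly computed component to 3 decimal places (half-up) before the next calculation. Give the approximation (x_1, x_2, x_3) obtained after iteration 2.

(-1.756, 2.518, 1.482)

Iteration 1:
  x_1 = (-12 - (-1)·0.000 - (-2)·0.000) / (6) = -2.000
  x_2 = (12 - (3)·0.000 - (-3)·0.000) / (7) = 1.714
  x_3 = (1 - (-3)·0.000 - (4)·0.000) / (-8) = -0.125
Iteration 2:
  x_1 = (-12 - (-1)·1.714 - (-2)·-0.125) / (6) = -1.756
  x_2 = (12 - (3)·-2.000 - (-3)·-0.125) / (7) = 2.518
  x_3 = (1 - (-3)·-2.000 - (4)·1.714) / (-8) = 1.482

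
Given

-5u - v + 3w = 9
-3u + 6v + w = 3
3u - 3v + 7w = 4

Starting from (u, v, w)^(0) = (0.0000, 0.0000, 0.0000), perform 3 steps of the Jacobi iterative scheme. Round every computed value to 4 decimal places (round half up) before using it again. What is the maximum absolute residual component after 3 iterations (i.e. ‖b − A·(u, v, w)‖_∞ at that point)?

2.9019

Iteration 1:
  u = (9 - (-1)·0.0000 - (3)·0.0000) / (-5) = -1.8000
  v = (3 - (-3)·0.0000 - (1)·0.0000) / (6) = 0.5000
  w = (4 - (3)·0.0000 - (-3)·0.0000) / (7) = 0.5714
Iteration 2:
  u = (9 - (-1)·0.5000 - (3)·0.5714) / (-5) = -1.5572
  v = (3 - (-3)·-1.8000 - (1)·0.5714) / (6) = -0.4952
  w = (4 - (3)·-1.8000 - (-3)·0.5000) / (7) = 1.5571
Iteration 3:
  u = (9 - (-1)·-0.4952 - (3)·1.5571) / (-5) = -0.7667
  v = (3 - (-3)·-1.5572 - (1)·1.5571) / (6) = -0.5381
  w = (4 - (3)·-1.5572 - (-3)·-0.4952) / (7) = 1.0266
Residual b − A·x = (1.5486, 2.9019, -2.5004); ∞-norm = 2.9019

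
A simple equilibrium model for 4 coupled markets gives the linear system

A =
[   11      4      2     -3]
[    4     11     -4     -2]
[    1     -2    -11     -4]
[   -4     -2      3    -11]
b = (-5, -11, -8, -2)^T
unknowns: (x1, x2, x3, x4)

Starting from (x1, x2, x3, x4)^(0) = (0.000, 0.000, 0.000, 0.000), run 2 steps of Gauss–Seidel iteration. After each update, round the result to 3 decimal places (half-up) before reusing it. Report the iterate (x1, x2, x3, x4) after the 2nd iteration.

Iteration 1:
  x1 = (-5 - (4)·0.000 - (2)·0.000 - (-3)·0.000) / (11) = -0.455
  x2 = (-11 - (4)·-0.455 - (-4)·0.000 - (-2)·0.000) / (11) = -0.835
  x3 = (-8 - (1)·-0.455 - (-2)·-0.835 - (-4)·0.000) / (-11) = 0.838
  x4 = (-2 - (-4)·-0.455 - (-2)·-0.835 - (3)·0.838) / (-11) = 0.728
Iteration 2:
  x1 = (-5 - (4)·-0.835 - (2)·0.838 - (-3)·0.728) / (11) = -0.105
  x2 = (-11 - (4)·-0.105 - (-4)·0.838 - (-2)·0.728) / (11) = -0.525
  x3 = (-8 - (1)·-0.105 - (-2)·-0.525 - (-4)·0.728) / (-11) = 0.548
  x4 = (-2 - (-4)·-0.105 - (-2)·-0.525 - (3)·0.548) / (-11) = 0.465

(-0.105, -0.525, 0.548, 0.465)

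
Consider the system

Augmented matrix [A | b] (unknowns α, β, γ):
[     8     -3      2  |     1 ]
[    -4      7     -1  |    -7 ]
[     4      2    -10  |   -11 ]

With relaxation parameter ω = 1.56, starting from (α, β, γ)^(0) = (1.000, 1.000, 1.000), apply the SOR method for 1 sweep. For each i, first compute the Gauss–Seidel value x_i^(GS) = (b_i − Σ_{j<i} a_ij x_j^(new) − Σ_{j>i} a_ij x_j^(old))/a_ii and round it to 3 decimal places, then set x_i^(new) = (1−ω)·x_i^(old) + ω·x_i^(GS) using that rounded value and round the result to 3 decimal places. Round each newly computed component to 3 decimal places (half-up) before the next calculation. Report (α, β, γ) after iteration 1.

Iteration 1:
  α: GS value = (1 - (-3)·1.000 - (2)·1.000) / (8) = 0.250;  α ← (1−ω)·1.000 + ω·0.250 = -0.170
  β: GS value = (-7 - (-4)·-0.170 - (-1)·1.000) / (7) = -0.954;  β ← (1−ω)·1.000 + ω·-0.954 = -2.048
  γ: GS value = (-11 - (4)·-0.170 - (2)·-2.048) / (-10) = 0.622;  γ ← (1−ω)·1.000 + ω·0.622 = 0.410

(-0.170, -2.048, 0.410)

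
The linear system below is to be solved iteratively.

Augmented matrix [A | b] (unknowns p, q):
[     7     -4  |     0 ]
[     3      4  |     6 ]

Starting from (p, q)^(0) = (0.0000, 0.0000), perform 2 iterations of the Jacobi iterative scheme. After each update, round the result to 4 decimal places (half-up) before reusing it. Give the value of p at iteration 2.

Iteration 1:
  p = (0 - (-4)·0.0000) / (7) = 0.0000
  q = (6 - (3)·0.0000) / (4) = 1.5000
Iteration 2:
  p = (0 - (-4)·1.5000) / (7) = 0.8571
  q = (6 - (3)·0.0000) / (4) = 1.5000

0.8571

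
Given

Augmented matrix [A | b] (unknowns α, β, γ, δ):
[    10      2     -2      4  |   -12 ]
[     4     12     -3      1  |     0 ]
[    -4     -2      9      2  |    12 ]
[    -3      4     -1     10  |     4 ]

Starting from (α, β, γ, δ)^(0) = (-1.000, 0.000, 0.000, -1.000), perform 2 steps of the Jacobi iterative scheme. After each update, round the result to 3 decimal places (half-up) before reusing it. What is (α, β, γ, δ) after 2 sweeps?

Iteration 1:
  α = (-12 - (2)·0.000 - (-2)·0.000 - (4)·-1.000) / (10) = -0.800
  β = (0 - (4)·-1.000 - (-3)·0.000 - (1)·-1.000) / (12) = 0.417
  γ = (12 - (-4)·-1.000 - (-2)·0.000 - (2)·-1.000) / (9) = 1.111
  δ = (4 - (-3)·-1.000 - (4)·0.000 - (-1)·0.000) / (10) = 0.100
Iteration 2:
  α = (-12 - (2)·0.417 - (-2)·1.111 - (4)·0.100) / (10) = -1.101
  β = (0 - (4)·-0.800 - (-3)·1.111 - (1)·0.100) / (12) = 0.536
  γ = (12 - (-4)·-0.800 - (-2)·0.417 - (2)·0.100) / (9) = 1.048
  δ = (4 - (-3)·-0.800 - (4)·0.417 - (-1)·1.111) / (10) = 0.104

(-1.101, 0.536, 1.048, 0.104)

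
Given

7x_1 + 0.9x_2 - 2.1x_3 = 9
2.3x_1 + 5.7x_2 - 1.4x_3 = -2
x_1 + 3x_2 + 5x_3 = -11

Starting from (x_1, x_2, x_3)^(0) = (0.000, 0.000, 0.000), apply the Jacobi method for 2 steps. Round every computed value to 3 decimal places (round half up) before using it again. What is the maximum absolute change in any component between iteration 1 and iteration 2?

Iteration 1:
  x_1 = (9 - (0.9)·0.000 - (-2.1)·0.000) / (7) = 1.286
  x_2 = (-2 - (2.3)·0.000 - (-1.4)·0.000) / (5.7) = -0.351
  x_3 = (-11 - (1)·0.000 - (3)·0.000) / (5) = -2.200
Iteration 2:
  x_1 = (9 - (0.9)·-0.351 - (-2.1)·-2.200) / (7) = 0.671
  x_2 = (-2 - (2.3)·1.286 - (-1.4)·-2.200) / (5.7) = -1.410
  x_3 = (-11 - (1)·1.286 - (3)·-0.351) / (5) = -2.247
Change: (-0.615, -1.059, -0.047) → max |·| = 1.059

1.059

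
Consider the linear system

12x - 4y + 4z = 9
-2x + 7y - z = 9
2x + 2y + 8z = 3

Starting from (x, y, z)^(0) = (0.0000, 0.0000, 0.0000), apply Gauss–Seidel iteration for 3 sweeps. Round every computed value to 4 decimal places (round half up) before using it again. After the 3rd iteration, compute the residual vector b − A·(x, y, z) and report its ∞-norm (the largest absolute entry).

Iteration 1:
  x = (9 - (-4)·0.0000 - (4)·0.0000) / (12) = 0.7500
  y = (9 - (-2)·0.7500 - (-1)·0.0000) / (7) = 1.5000
  z = (3 - (2)·0.7500 - (2)·1.5000) / (8) = -0.1875
Iteration 2:
  x = (9 - (-4)·1.5000 - (4)·-0.1875) / (12) = 1.3125
  y = (9 - (-2)·1.3125 - (-1)·-0.1875) / (7) = 1.6339
  z = (3 - (2)·1.3125 - (2)·1.6339) / (8) = -0.3616
Iteration 3:
  x = (9 - (-4)·1.6339 - (4)·-0.3616) / (12) = 1.4152
  y = (9 - (-2)·1.4152 - (-1)·-0.3616) / (7) = 1.6384
  z = (3 - (2)·1.4152 - (2)·1.6384) / (8) = -0.3884
Residual b − A·x = (0.1248, -0.0268, 0.0000); ∞-norm = 0.1248

0.1248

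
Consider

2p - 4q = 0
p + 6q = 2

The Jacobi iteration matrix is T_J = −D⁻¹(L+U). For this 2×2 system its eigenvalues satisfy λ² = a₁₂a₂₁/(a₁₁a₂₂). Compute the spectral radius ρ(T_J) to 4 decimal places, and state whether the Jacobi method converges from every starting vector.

a₁₂a₂₁/(a₁₁a₂₂) = (-4)·(1) / ((2)·(6)) = -0.333333
ρ = √|-0.333333| = √0.333333 = 0.5774
ρ < 1, so Jacobi converges

0.5774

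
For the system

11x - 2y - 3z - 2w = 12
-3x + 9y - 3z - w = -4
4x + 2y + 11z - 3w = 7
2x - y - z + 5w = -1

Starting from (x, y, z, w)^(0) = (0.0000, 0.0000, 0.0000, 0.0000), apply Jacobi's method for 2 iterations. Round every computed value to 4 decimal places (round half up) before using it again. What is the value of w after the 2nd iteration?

Iteration 1:
  x = (12 - (-2)·0.0000 - (-3)·0.0000 - (-2)·0.0000) / (11) = 1.0909
  y = (-4 - (-3)·0.0000 - (-3)·0.0000 - (-1)·0.0000) / (9) = -0.4444
  z = (7 - (4)·0.0000 - (2)·0.0000 - (-3)·0.0000) / (11) = 0.6364
  w = (-1 - (2)·0.0000 - (-1)·0.0000 - (-1)·0.0000) / (5) = -0.2000
Iteration 2:
  x = (12 - (-2)·-0.4444 - (-3)·0.6364 - (-2)·-0.2000) / (11) = 1.1473
  y = (-4 - (-3)·1.0909 - (-3)·0.6364 - (-1)·-0.2000) / (9) = 0.1091
  z = (7 - (4)·1.0909 - (2)·-0.4444 - (-3)·-0.2000) / (11) = 0.2659
  w = (-1 - (2)·1.0909 - (-1)·-0.4444 - (-1)·0.6364) / (5) = -0.5980

-0.5980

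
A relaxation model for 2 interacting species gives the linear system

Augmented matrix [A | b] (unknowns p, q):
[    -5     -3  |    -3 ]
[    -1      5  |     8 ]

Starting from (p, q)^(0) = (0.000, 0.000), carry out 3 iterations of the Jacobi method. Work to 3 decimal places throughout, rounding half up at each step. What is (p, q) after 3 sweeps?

Iteration 1:
  p = (-3 - (-3)·0.000) / (-5) = 0.600
  q = (8 - (-1)·0.000) / (5) = 1.600
Iteration 2:
  p = (-3 - (-3)·1.600) / (-5) = -0.360
  q = (8 - (-1)·0.600) / (5) = 1.720
Iteration 3:
  p = (-3 - (-3)·1.720) / (-5) = -0.432
  q = (8 - (-1)·-0.360) / (5) = 1.528

(-0.432, 1.528)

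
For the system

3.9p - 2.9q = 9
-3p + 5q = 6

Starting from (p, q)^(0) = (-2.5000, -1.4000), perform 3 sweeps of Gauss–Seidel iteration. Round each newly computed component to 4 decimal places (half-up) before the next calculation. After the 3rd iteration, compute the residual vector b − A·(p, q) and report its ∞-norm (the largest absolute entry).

Iteration 1:
  p = (9 - (-2.9)·-1.4000) / (3.9) = 1.2667
  q = (6 - (-3)·1.2667) / (5) = 1.9600
Iteration 2:
  p = (9 - (-2.9)·1.9600) / (3.9) = 3.7651
  q = (6 - (-3)·3.7651) / (5) = 3.4591
Iteration 3:
  p = (9 - (-2.9)·3.4591) / (3.9) = 4.8798
  q = (6 - (-3)·4.8798) / (5) = 4.1279
Residual b − A·x = (1.9397, -0.0001); ∞-norm = 1.9397

1.9397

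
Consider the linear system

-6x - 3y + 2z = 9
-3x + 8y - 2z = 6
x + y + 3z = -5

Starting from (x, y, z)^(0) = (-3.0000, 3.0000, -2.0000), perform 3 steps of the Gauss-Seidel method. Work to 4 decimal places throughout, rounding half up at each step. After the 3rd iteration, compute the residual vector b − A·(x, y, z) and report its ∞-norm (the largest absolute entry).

Iteration 1:
  x = (9 - (-3)·3.0000 - (2)·-2.0000) / (-6) = -3.6667
  y = (6 - (-3)·-3.6667 - (-2)·-2.0000) / (8) = -1.1250
  z = (-5 - (1)·-3.6667 - (1)·-1.1250) / (3) = -0.0694
Iteration 2:
  x = (9 - (-3)·-1.1250 - (2)·-0.0694) / (-6) = -0.9606
  y = (6 - (-3)·-0.9606 - (-2)·-0.0694) / (8) = 0.3724
  z = (-5 - (1)·-0.9606 - (1)·0.3724) / (3) = -1.4706
Iteration 3:
  x = (9 - (-3)·0.3724 - (2)·-1.4706) / (-6) = -2.1764
  y = (6 - (-3)·-2.1764 - (-2)·-1.4706) / (8) = -0.4338
  z = (-5 - (1)·-2.1764 - (1)·-0.4338) / (3) = -0.7966
Residual b − A·x = (-3.7666, 1.3480, 0.0000); ∞-norm = 3.7666

3.7666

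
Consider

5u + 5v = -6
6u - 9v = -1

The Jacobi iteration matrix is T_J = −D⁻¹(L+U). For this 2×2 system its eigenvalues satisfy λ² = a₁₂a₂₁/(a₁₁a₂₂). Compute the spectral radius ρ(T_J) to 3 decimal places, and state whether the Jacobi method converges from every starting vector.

a₁₂a₂₁/(a₁₁a₂₂) = (5)·(6) / ((5)·(-9)) = -0.666667
ρ = √|-0.666667| = √0.666667 = 0.816
ρ < 1, so Jacobi converges

0.816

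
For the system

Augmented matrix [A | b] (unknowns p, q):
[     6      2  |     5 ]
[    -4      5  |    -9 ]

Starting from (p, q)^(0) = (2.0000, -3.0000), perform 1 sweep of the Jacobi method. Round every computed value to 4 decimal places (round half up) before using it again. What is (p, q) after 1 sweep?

(1.8333, -0.2000)

Iteration 1:
  p = (5 - (2)·-3.0000) / (6) = 1.8333
  q = (-9 - (-4)·2.0000) / (5) = -0.2000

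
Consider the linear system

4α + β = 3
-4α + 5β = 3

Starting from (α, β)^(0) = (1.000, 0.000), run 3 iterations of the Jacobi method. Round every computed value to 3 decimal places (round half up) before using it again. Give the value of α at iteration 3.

0.450

Iteration 1:
  α = (3 - (1)·0.000) / (4) = 0.750
  β = (3 - (-4)·1.000) / (5) = 1.400
Iteration 2:
  α = (3 - (1)·1.400) / (4) = 0.400
  β = (3 - (-4)·0.750) / (5) = 1.200
Iteration 3:
  α = (3 - (1)·1.200) / (4) = 0.450
  β = (3 - (-4)·0.400) / (5) = 0.920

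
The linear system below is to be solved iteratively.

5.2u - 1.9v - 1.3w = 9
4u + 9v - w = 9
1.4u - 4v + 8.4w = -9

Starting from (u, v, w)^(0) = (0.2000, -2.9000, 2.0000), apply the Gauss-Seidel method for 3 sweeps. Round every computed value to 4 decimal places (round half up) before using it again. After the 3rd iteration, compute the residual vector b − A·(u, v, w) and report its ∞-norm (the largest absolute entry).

0.3061

Iteration 1:
  u = (9 - (-1.9)·-2.9000 - (-1.3)·2.0000) / (5.2) = 1.1712
  v = (9 - (4)·1.1712 - (-1)·2.0000) / (9) = 0.7017
  w = (-9 - (1.4)·1.1712 - (-4)·0.7017) / (8.4) = -0.9325
Iteration 2:
  u = (9 - (-1.9)·0.7017 - (-1.3)·-0.9325) / (5.2) = 1.7540
  v = (9 - (4)·1.7540 - (-1)·-0.9325) / (9) = 0.1168
  w = (-9 - (1.4)·1.7540 - (-4)·0.1168) / (8.4) = -1.3081
Iteration 3:
  u = (9 - (-1.9)·0.1168 - (-1.3)·-1.3081) / (5.2) = 1.4464
  v = (9 - (4)·1.4464 - (-1)·-1.3081) / (9) = 0.2118
  w = (-9 - (1.4)·1.4464 - (-4)·0.2118) / (8.4) = -1.2116
Residual b − A·x = (0.3061, 0.0966, -0.0003); ∞-norm = 0.3061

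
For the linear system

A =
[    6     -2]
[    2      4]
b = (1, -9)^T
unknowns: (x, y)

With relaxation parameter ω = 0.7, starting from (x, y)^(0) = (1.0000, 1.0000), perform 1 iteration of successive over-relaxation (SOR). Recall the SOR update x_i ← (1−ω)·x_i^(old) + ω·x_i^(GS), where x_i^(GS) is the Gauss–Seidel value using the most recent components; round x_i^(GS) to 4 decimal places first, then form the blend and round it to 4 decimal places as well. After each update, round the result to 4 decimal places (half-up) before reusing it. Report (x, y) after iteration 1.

Iteration 1:
  x: GS value = (1 - (-2)·1.0000) / (6) = 0.5000;  x ← (1−ω)·1.0000 + ω·0.5000 = 0.6500
  y: GS value = (-9 - (2)·0.6500) / (4) = -2.5750;  y ← (1−ω)·1.0000 + ω·-2.5750 = -1.5025

(0.6500, -1.5025)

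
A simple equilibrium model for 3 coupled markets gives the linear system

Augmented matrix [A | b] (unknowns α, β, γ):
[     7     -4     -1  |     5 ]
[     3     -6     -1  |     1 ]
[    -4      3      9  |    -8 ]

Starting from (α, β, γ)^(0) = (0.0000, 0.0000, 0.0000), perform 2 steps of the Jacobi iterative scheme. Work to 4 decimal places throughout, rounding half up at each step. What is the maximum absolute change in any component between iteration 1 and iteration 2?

0.5053

Iteration 1:
  α = (5 - (-4)·0.0000 - (-1)·0.0000) / (7) = 0.7143
  β = (1 - (3)·0.0000 - (-1)·0.0000) / (-6) = -0.1667
  γ = (-8 - (-4)·0.0000 - (3)·0.0000) / (9) = -0.8889
Iteration 2:
  α = (5 - (-4)·-0.1667 - (-1)·-0.8889) / (7) = 0.4920
  β = (1 - (3)·0.7143 - (-1)·-0.8889) / (-6) = 0.3386
  γ = (-8 - (-4)·0.7143 - (3)·-0.1667) / (9) = -0.5159
Change: (-0.2223, 0.5053, 0.3730) → max |·| = 0.5053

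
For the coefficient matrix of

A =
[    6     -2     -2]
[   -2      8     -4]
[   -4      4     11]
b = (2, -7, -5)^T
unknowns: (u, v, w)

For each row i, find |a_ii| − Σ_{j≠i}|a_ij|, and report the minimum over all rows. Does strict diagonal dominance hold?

row 1: |6| − (2+2) = 2
row 2: |8| − (2+4) = 2
row 3: |11| − (4+4) = 3
minimum over rows = 2 → strictly diagonally dominant (convergence guaranteed)

2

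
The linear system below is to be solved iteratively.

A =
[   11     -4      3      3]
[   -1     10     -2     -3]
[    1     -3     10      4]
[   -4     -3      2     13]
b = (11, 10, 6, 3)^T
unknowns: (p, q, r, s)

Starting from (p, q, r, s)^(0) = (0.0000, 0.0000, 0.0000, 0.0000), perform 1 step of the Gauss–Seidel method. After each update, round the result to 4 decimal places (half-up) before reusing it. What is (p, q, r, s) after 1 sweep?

Iteration 1:
  p = (11 - (-4)·0.0000 - (3)·0.0000 - (3)·0.0000) / (11) = 1.0000
  q = (10 - (-1)·1.0000 - (-2)·0.0000 - (-3)·0.0000) / (10) = 1.1000
  r = (6 - (1)·1.0000 - (-3)·1.1000 - (4)·0.0000) / (10) = 0.8300
  s = (3 - (-4)·1.0000 - (-3)·1.1000 - (2)·0.8300) / (13) = 0.6646

(1.0000, 1.1000, 0.8300, 0.6646)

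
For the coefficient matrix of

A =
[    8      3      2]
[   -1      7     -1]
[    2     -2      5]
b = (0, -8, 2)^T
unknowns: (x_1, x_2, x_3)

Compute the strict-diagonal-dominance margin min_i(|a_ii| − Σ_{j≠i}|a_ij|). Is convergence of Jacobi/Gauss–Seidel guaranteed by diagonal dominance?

row 1: |8| − (3+2) = 3
row 2: |7| − (1+1) = 5
row 3: |5| − (2+2) = 1
minimum over rows = 1 → strictly diagonally dominant (convergence guaranteed)

1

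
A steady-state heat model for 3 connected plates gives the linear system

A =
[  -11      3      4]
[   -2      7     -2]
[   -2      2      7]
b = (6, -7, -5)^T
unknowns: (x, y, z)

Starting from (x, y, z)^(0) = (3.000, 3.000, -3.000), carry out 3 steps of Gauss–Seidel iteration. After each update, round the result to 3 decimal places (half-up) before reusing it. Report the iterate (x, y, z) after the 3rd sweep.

(-1.180, -1.524, -0.616)

Iteration 1:
  x = (6 - (3)·3.000 - (4)·-3.000) / (-11) = -0.818
  y = (-7 - (-2)·-0.818 - (-2)·-3.000) / (7) = -2.091
  z = (-5 - (-2)·-0.818 - (2)·-2.091) / (7) = -0.351
Iteration 2:
  x = (6 - (3)·-2.091 - (4)·-0.351) / (-11) = -1.243
  y = (-7 - (-2)·-1.243 - (-2)·-0.351) / (7) = -1.455
  z = (-5 - (-2)·-1.243 - (2)·-1.455) / (7) = -0.654
Iteration 3:
  x = (6 - (3)·-1.455 - (4)·-0.654) / (-11) = -1.180
  y = (-7 - (-2)·-1.180 - (-2)·-0.654) / (7) = -1.524
  z = (-5 - (-2)·-1.180 - (2)·-1.524) / (7) = -0.616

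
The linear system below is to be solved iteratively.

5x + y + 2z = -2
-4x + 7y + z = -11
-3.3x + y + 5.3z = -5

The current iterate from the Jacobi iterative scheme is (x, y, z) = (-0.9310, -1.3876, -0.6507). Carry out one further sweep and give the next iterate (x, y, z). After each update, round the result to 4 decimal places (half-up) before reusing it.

One sweep:
  x = (-2 - (1)·-1.3876 - (2)·-0.6507) / (5) = 0.1378
  y = (-11 - (-4)·-0.9310 - (1)·-0.6507) / (7) = -2.0105
  z = (-5 - (-3.3)·-0.9310 - (1)·-1.3876) / (5.3) = -1.2613

(0.1378, -2.0105, -1.2613)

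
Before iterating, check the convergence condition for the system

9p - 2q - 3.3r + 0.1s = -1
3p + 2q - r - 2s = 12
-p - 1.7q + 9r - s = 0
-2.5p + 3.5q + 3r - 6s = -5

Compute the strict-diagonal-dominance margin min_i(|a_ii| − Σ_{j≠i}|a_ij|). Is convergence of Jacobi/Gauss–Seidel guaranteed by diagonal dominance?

-4

row 1: |9| − (2+3.3+0.1) = 3.6
row 2: |2| − (3+1+2) = -4
row 3: |9| − (1+1.7+1) = 5.3
row 4: |-6| − (2.5+3.5+3) = -3
minimum over rows = -4 → not strictly diagonally dominant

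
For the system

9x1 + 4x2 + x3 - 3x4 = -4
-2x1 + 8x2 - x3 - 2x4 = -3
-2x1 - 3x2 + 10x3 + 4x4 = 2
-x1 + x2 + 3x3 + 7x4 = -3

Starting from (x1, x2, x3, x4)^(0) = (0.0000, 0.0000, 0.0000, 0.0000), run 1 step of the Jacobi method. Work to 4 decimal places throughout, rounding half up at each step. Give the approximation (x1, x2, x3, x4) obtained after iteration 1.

(-0.4444, -0.3750, 0.2000, -0.4286)

Iteration 1:
  x1 = (-4 - (4)·0.0000 - (1)·0.0000 - (-3)·0.0000) / (9) = -0.4444
  x2 = (-3 - (-2)·0.0000 - (-1)·0.0000 - (-2)·0.0000) / (8) = -0.3750
  x3 = (2 - (-2)·0.0000 - (-3)·0.0000 - (4)·0.0000) / (10) = 0.2000
  x4 = (-3 - (-1)·0.0000 - (1)·0.0000 - (3)·0.0000) / (7) = -0.4286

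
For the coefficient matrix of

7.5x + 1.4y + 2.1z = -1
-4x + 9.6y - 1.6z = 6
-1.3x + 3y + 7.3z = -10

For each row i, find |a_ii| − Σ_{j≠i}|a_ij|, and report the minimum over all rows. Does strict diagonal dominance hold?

row 1: |7.5| − (1.4+2.1) = 4
row 2: |9.6| − (4+1.6) = 4
row 3: |7.3| − (1.3+3) = 3
minimum over rows = 3 → strictly diagonally dominant (convergence guaranteed)

3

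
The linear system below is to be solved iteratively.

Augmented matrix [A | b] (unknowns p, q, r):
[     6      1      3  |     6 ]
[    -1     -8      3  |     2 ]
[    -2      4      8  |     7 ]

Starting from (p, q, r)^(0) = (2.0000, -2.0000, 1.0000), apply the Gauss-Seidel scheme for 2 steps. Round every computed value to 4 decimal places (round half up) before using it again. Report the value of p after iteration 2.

0.4601

Iteration 1:
  p = (6 - (1)·-2.0000 - (3)·1.0000) / (6) = 0.8333
  q = (2 - (-1)·0.8333 - (3)·1.0000) / (-8) = 0.0208
  r = (7 - (-2)·0.8333 - (4)·0.0208) / (8) = 1.0729
Iteration 2:
  p = (6 - (1)·0.0208 - (3)·1.0729) / (6) = 0.4601
  q = (2 - (-1)·0.4601 - (3)·1.0729) / (-8) = 0.0948
  r = (7 - (-2)·0.4601 - (4)·0.0948) / (8) = 0.9426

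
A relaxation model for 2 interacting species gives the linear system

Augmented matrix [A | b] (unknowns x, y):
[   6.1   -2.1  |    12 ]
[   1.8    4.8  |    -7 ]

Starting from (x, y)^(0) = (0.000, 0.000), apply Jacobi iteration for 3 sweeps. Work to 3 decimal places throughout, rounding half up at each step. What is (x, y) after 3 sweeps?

Iteration 1:
  x = (12 - (-2.1)·0.000) / (6.1) = 1.967
  y = (-7 - (1.8)·0.000) / (4.8) = -1.458
Iteration 2:
  x = (12 - (-2.1)·-1.458) / (6.1) = 1.465
  y = (-7 - (1.8)·1.967) / (4.8) = -2.196
Iteration 3:
  x = (12 - (-2.1)·-2.196) / (6.1) = 1.211
  y = (-7 - (1.8)·1.465) / (4.8) = -2.008

(1.211, -2.008)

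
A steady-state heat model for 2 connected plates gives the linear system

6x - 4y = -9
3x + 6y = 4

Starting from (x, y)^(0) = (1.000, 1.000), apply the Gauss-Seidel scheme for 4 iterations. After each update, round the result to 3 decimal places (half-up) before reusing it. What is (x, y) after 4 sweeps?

Iteration 1:
  x = (-9 - (-4)·1.000) / (6) = -0.833
  y = (4 - (3)·-0.833) / (6) = 1.083
Iteration 2:
  x = (-9 - (-4)·1.083) / (6) = -0.778
  y = (4 - (3)·-0.778) / (6) = 1.056
Iteration 3:
  x = (-9 - (-4)·1.056) / (6) = -0.796
  y = (4 - (3)·-0.796) / (6) = 1.065
Iteration 4:
  x = (-9 - (-4)·1.065) / (6) = -0.790
  y = (4 - (3)·-0.790) / (6) = 1.062

(-0.790, 1.062)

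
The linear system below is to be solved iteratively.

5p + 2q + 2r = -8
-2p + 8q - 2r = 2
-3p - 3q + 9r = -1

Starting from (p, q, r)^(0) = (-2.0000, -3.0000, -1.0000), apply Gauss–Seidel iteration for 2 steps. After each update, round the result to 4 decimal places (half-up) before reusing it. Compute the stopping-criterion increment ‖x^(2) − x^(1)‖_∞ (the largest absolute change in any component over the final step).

Iteration 1:
  p = (-8 - (2)·-3.0000 - (2)·-1.0000) / (5) = 0.0000
  q = (2 - (-2)·0.0000 - (-2)·-1.0000) / (8) = 0.0000
  r = (-1 - (-3)·0.0000 - (-3)·0.0000) / (9) = -0.1111
Iteration 2:
  p = (-8 - (2)·0.0000 - (2)·-0.1111) / (5) = -1.5556
  q = (2 - (-2)·-1.5556 - (-2)·-0.1111) / (8) = -0.1667
  r = (-1 - (-3)·-1.5556 - (-3)·-0.1667) / (9) = -0.6852
Change: (-1.5556, -0.1667, -0.5741) → max |·| = 1.5556

1.5556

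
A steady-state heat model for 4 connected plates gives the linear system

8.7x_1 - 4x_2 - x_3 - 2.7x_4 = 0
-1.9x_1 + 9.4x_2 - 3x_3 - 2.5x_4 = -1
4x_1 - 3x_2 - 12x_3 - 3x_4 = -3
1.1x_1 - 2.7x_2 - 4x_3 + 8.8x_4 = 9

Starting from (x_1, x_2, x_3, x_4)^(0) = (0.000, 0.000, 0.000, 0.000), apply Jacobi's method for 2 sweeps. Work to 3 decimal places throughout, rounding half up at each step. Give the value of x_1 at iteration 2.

0.297

Iteration 1:
  x_1 = (0 - (-4)·0.000 - (-1)·0.000 - (-2.7)·0.000) / (8.7) = 0.000
  x_2 = (-1 - (-1.9)·0.000 - (-3)·0.000 - (-2.5)·0.000) / (9.4) = -0.106
  x_3 = (-3 - (4)·0.000 - (-3)·0.000 - (-3)·0.000) / (-12) = 0.250
  x_4 = (9 - (1.1)·0.000 - (-2.7)·0.000 - (-4)·0.000) / (8.8) = 1.023
Iteration 2:
  x_1 = (0 - (-4)·-0.106 - (-1)·0.250 - (-2.7)·1.023) / (8.7) = 0.297
  x_2 = (-1 - (-1.9)·0.000 - (-3)·0.250 - (-2.5)·1.023) / (9.4) = 0.245
  x_3 = (-3 - (4)·0.000 - (-3)·-0.106 - (-3)·1.023) / (-12) = 0.021
  x_4 = (9 - (1.1)·0.000 - (-2.7)·-0.106 - (-4)·0.250) / (8.8) = 1.104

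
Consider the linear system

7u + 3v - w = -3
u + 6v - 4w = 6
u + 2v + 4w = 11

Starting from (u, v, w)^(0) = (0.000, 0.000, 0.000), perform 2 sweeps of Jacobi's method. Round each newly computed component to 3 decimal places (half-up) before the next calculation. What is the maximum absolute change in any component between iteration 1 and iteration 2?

Iteration 1:
  u = (-3 - (3)·0.000 - (-1)·0.000) / (7) = -0.429
  v = (6 - (1)·0.000 - (-4)·0.000) / (6) = 1.000
  w = (11 - (1)·0.000 - (2)·0.000) / (4) = 2.750
Iteration 2:
  u = (-3 - (3)·1.000 - (-1)·2.750) / (7) = -0.464
  v = (6 - (1)·-0.429 - (-4)·2.750) / (6) = 2.905
  w = (11 - (1)·-0.429 - (2)·1.000) / (4) = 2.357
Change: (-0.035, 1.905, -0.393) → max |·| = 1.905

1.905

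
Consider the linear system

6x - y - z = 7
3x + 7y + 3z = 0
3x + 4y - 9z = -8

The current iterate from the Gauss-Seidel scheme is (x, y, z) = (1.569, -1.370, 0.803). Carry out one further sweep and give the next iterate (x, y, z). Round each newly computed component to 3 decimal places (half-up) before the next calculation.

(1.072, -0.804, 0.889)

One sweep:
  x = (7 - (-1)·-1.370 - (-1)·0.803) / (6) = 1.072
  y = (0 - (3)·1.072 - (3)·0.803) / (7) = -0.804
  z = (-8 - (3)·1.072 - (4)·-0.804) / (-9) = 0.889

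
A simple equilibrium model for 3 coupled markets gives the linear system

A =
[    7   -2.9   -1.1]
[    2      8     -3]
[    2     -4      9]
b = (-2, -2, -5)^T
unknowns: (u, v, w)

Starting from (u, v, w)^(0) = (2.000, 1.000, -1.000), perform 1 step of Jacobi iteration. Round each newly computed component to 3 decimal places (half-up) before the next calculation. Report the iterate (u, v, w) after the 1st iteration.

Iteration 1:
  u = (-2 - (-2.9)·1.000 - (-1.1)·-1.000) / (7) = -0.029
  v = (-2 - (2)·2.000 - (-3)·-1.000) / (8) = -1.125
  w = (-5 - (2)·2.000 - (-4)·1.000) / (9) = -0.556

(-0.029, -1.125, -0.556)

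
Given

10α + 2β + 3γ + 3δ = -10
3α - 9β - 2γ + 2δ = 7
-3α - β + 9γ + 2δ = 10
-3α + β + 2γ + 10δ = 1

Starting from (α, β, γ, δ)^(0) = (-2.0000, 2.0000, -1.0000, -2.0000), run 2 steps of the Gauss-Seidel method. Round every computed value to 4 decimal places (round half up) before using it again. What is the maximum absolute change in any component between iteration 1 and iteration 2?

Iteration 1:
  α = (-10 - (2)·2.0000 - (3)·-1.0000 - (3)·-2.0000) / (10) = -0.5000
  β = (7 - (3)·-0.5000 - (-2)·-1.0000 - (2)·-2.0000) / (-9) = -1.1667
  γ = (10 - (-3)·-0.5000 - (-1)·-1.1667 - (2)·-2.0000) / (9) = 1.2593
  δ = (1 - (-3)·-0.5000 - (1)·-1.1667 - (2)·1.2593) / (10) = -0.1852
Iteration 2:
  α = (-10 - (2)·-1.1667 - (3)·1.2593 - (3)·-0.1852) / (10) = -1.0889
  β = (7 - (3)·-1.0889 - (-2)·1.2593 - (2)·-0.1852) / (-9) = -1.4617
  γ = (10 - (-3)·-1.0889 - (-1)·-1.4617 - (2)·-0.1852) / (9) = 0.6269
  δ = (1 - (-3)·-1.0889 - (1)·-1.4617 - (2)·0.6269) / (10) = -0.2059
Change: (-0.5889, -0.2950, -0.6324, -0.0207) → max |·| = 0.6324

0.6324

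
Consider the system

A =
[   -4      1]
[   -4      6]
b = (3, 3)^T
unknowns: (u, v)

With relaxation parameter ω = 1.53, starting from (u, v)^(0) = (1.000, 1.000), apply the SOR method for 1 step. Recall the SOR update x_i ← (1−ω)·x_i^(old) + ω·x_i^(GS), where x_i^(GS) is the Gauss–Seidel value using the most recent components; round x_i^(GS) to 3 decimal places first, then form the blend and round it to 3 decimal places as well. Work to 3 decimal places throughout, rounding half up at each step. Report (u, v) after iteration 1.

Iteration 1:
  u: GS value = (3 - (1)·1.000) / (-4) = -0.500;  u ← (1−ω)·1.000 + ω·-0.500 = -1.295
  v: GS value = (3 - (-4)·-1.295) / (6) = -0.363;  v ← (1−ω)·1.000 + ω·-0.363 = -1.085

(-1.295, -1.085)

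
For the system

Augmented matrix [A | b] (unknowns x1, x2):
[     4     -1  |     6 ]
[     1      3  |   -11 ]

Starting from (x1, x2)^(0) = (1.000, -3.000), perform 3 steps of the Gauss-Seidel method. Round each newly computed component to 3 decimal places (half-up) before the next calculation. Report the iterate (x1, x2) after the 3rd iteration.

Iteration 1:
  x1 = (6 - (-1)·-3.000) / (4) = 0.750
  x2 = (-11 - (1)·0.750) / (3) = -3.917
Iteration 2:
  x1 = (6 - (-1)·-3.917) / (4) = 0.521
  x2 = (-11 - (1)·0.521) / (3) = -3.840
Iteration 3:
  x1 = (6 - (-1)·-3.840) / (4) = 0.540
  x2 = (-11 - (1)·0.540) / (3) = -3.847

(0.540, -3.847)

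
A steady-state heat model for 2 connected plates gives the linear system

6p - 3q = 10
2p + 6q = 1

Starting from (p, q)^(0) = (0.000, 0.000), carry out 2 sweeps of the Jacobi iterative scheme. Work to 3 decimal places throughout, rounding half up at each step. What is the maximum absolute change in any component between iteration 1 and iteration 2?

0.556

Iteration 1:
  p = (10 - (-3)·0.000) / (6) = 1.667
  q = (1 - (2)·0.000) / (6) = 0.167
Iteration 2:
  p = (10 - (-3)·0.167) / (6) = 1.750
  q = (1 - (2)·1.667) / (6) = -0.389
Change: (0.083, -0.556) → max |·| = 0.556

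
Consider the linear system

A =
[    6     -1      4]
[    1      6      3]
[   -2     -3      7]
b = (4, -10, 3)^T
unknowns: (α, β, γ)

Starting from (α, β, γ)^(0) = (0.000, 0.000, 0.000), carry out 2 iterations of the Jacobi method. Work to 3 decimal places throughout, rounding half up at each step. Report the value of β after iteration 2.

Iteration 1:
  α = (4 - (-1)·0.000 - (4)·0.000) / (6) = 0.667
  β = (-10 - (1)·0.000 - (3)·0.000) / (6) = -1.667
  γ = (3 - (-2)·0.000 - (-3)·0.000) / (7) = 0.429
Iteration 2:
  α = (4 - (-1)·-1.667 - (4)·0.429) / (6) = 0.103
  β = (-10 - (1)·0.667 - (3)·0.429) / (6) = -1.992
  γ = (3 - (-2)·0.667 - (-3)·-1.667) / (7) = -0.095

-1.992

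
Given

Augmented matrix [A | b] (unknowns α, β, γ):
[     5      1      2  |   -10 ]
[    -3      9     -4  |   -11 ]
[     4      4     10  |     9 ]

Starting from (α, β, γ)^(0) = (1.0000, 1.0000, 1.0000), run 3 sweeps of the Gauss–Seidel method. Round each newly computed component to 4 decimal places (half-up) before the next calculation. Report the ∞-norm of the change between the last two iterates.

0.1150

Iteration 1:
  α = (-10 - (1)·1.0000 - (2)·1.0000) / (5) = -2.6000
  β = (-11 - (-3)·-2.6000 - (-4)·1.0000) / (9) = -1.6444
  γ = (9 - (4)·-2.6000 - (4)·-1.6444) / (10) = 2.5978
Iteration 2:
  α = (-10 - (1)·-1.6444 - (2)·2.5978) / (5) = -2.7102
  β = (-11 - (-3)·-2.7102 - (-4)·2.5978) / (9) = -0.9710
  γ = (9 - (4)·-2.7102 - (4)·-0.9710) / (10) = 2.3725
Iteration 3:
  α = (-10 - (1)·-0.9710 - (2)·2.3725) / (5) = -2.7548
  β = (-11 - (-3)·-2.7548 - (-4)·2.3725) / (9) = -1.0860
  γ = (9 - (4)·-2.7548 - (4)·-1.0860) / (10) = 2.4363
Change: (-0.0446, -0.1150, 0.0638) → max |·| = 0.1150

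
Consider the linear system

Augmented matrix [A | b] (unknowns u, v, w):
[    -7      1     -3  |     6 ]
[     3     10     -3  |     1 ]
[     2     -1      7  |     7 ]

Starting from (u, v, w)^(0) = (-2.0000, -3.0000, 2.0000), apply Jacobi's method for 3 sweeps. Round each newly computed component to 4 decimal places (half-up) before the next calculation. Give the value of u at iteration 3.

Iteration 1:
  u = (6 - (1)·-3.0000 - (-3)·2.0000) / (-7) = -2.1429
  v = (1 - (3)·-2.0000 - (-3)·2.0000) / (10) = 1.3000
  w = (7 - (2)·-2.0000 - (-1)·-3.0000) / (7) = 1.1429
Iteration 2:
  u = (6 - (1)·1.3000 - (-3)·1.1429) / (-7) = -1.1612
  v = (1 - (3)·-2.1429 - (-3)·1.1429) / (10) = 1.0857
  w = (7 - (2)·-2.1429 - (-1)·1.3000) / (7) = 1.7980
Iteration 3:
  u = (6 - (1)·1.0857 - (-3)·1.7980) / (-7) = -1.4726
  v = (1 - (3)·-1.1612 - (-3)·1.7980) / (10) = 0.9878
  w = (7 - (2)·-1.1612 - (-1)·1.0857) / (7) = 1.4869

-1.4726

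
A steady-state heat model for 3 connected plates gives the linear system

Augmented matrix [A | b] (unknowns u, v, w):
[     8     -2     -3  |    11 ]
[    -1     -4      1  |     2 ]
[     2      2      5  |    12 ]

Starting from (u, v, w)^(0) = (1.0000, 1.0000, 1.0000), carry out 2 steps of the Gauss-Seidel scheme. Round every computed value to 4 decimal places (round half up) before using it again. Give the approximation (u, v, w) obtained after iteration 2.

Iteration 1:
  u = (11 - (-2)·1.0000 - (-3)·1.0000) / (8) = 2.0000
  v = (2 - (-1)·2.0000 - (1)·1.0000) / (-4) = -0.7500
  w = (12 - (2)·2.0000 - (2)·-0.7500) / (5) = 1.9000
Iteration 2:
  u = (11 - (-2)·-0.7500 - (-3)·1.9000) / (8) = 1.9000
  v = (2 - (-1)·1.9000 - (1)·1.9000) / (-4) = -0.5000
  w = (12 - (2)·1.9000 - (2)·-0.5000) / (5) = 1.8400

(1.9000, -0.5000, 1.8400)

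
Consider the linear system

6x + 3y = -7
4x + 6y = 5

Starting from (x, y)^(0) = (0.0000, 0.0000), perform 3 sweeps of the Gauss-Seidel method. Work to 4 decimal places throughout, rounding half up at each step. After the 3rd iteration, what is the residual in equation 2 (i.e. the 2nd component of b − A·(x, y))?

0.0002

Iteration 1:
  x = (-7 - (3)·0.0000) / (6) = -1.1667
  y = (5 - (4)·-1.1667) / (6) = 1.6111
Iteration 2:
  x = (-7 - (3)·1.6111) / (6) = -1.9722
  y = (5 - (4)·-1.9722) / (6) = 2.1481
Iteration 3:
  x = (-7 - (3)·2.1481) / (6) = -2.2407
  y = (5 - (4)·-2.2407) / (6) = 2.3271
Residual b − A·x = (-0.5371, 0.0002)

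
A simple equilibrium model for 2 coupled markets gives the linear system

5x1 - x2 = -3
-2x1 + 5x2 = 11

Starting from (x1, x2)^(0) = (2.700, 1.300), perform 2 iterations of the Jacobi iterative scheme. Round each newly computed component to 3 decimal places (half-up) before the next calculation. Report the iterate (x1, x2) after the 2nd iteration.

(0.056, 2.064)

Iteration 1:
  x1 = (-3 - (-1)·1.300) / (5) = -0.340
  x2 = (11 - (-2)·2.700) / (5) = 3.280
Iteration 2:
  x1 = (-3 - (-1)·3.280) / (5) = 0.056
  x2 = (11 - (-2)·-0.340) / (5) = 2.064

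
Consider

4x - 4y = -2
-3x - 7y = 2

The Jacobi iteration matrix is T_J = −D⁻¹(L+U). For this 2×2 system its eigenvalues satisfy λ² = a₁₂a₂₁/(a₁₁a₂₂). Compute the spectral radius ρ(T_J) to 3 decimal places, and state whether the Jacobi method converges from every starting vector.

0.655

a₁₂a₂₁/(a₁₁a₂₂) = (-4)·(-3) / ((4)·(-7)) = -0.428571
ρ = √|-0.428571| = √0.428571 = 0.655
ρ < 1, so Jacobi converges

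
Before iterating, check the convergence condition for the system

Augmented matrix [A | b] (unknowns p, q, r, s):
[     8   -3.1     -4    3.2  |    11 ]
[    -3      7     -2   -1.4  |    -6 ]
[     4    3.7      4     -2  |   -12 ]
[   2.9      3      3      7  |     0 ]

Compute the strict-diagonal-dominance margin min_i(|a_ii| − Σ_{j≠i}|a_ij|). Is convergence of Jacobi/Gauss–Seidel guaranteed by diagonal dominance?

row 1: |8| − (3.1+4+3.2) = -2.3
row 2: |7| − (3+2+1.4) = 0.6
row 3: |4| − (4+3.7+2) = -5.7
row 4: |7| − (2.9+3+3) = -1.9
minimum over rows = -5.7 → not strictly diagonally dominant

-5.7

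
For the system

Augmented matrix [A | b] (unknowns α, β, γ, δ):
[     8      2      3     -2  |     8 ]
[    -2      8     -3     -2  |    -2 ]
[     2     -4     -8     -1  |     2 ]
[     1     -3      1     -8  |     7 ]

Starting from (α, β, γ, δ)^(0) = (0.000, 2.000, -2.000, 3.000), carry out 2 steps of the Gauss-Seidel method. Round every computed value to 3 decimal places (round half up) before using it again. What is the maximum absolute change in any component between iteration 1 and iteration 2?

1.156

Iteration 1:
  α = (8 - (2)·2.000 - (3)·-2.000 - (-2)·3.000) / (8) = 2.000
  β = (-2 - (-2)·2.000 - (-3)·-2.000 - (-2)·3.000) / (8) = 0.250
  γ = (2 - (2)·2.000 - (-4)·0.250 - (-1)·3.000) / (-8) = -0.250
  δ = (7 - (1)·2.000 - (-3)·0.250 - (1)·-0.250) / (-8) = -0.750
Iteration 2:
  α = (8 - (2)·0.250 - (3)·-0.250 - (-2)·-0.750) / (8) = 0.844
  β = (-2 - (-2)·0.844 - (-3)·-0.250 - (-2)·-0.750) / (8) = -0.320
  γ = (2 - (2)·0.844 - (-4)·-0.320 - (-1)·-0.750) / (-8) = 0.215
  δ = (7 - (1)·0.844 - (-3)·-0.320 - (1)·0.215) / (-8) = -0.623
Change: (-1.156, -0.570, 0.465, 0.127) → max |·| = 1.156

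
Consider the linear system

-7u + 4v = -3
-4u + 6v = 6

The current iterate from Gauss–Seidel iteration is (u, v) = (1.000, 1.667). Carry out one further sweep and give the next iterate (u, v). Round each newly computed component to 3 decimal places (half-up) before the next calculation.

(1.381, 1.921)

One sweep:
  u = (-3 - (4)·1.667) / (-7) = 1.381
  v = (6 - (-4)·1.381) / (6) = 1.921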